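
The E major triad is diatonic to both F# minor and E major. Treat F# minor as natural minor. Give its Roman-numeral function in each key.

VII in F# minor; I in E major

The scale of F# minor (natural minor) is F# G# A B C# D E; E is degree 7, and the triad built there (E-G#-B) is major, so it is VII.
The scale of E major is E F# G# A B C# D#; E is degree 1, and the triad built there (E-G#-B) is major, so it is I.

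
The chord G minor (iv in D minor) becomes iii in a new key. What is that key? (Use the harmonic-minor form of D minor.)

Eb major

The numeral iii denotes a minor triad on scale degree 3. With G on degree 3, the tonic of the new key is Eb.
Degree 3 carries a minor triad in major keys, so the destination is Eb major.
Check: the diatonic triads of Eb major are Eb (I), Fm (ii), Gm (iii), Ab (IV), Bb (V), Cm (vi), Ddim (vii°) — G minor is indeed iii.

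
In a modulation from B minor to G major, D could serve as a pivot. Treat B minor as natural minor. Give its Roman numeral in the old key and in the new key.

III in B minor; V in G major

The scale of B minor (natural minor) is B C# D E F# G A; D is degree 3, and the triad built there (D-F#-A) is major, so it is III.
The scale of G major is G A B C D E F#; D is degree 5, and the triad built there (D-F#-A) is major, so it is V.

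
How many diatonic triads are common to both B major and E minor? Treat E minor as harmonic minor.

1

Diatonic triads of B major: B (I), C#m (ii), D#m (iii), E (IV), F# (V), G#m (vi), A#dim (vii°).
Diatonic triads of E minor (harmonic minor): Em (i), F#dim (ii°), Gaug (III+), Am (iv), B (V), C (VI), D#dim (vii°).
Matching root and quality in both lists: B.
That gives 1 common triad.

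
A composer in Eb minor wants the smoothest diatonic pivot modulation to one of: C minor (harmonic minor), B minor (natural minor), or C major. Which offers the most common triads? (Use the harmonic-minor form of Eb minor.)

C minor

Triads of Eb minor (harmonic minor): Ebm (i), Fdim (ii°), Gbaug (III+), Abm (iv), Bb (V), Cb (VI), Ddim (vii°).
C minor (harmonic minor) shares 1: Ddim.
B minor (natural minor) shares 0: none.
C major shares 0: none.
The most common triads (1) are shared with C minor.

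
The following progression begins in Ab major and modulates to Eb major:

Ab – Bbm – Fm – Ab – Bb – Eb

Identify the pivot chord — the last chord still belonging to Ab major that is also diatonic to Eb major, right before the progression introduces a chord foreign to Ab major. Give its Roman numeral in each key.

Chords diatonic to Ab major: Ab, Bbm, Cm, Db, Eb, Fm, Gdim.
Reading the progression, the first chord not in that set is Bb, so the modulation leaves Ab major there.
The chord immediately before Bb is Ab, which is diatonic to both keys: I in Ab major and IV in Eb major.

Ab — I in Ab major, IV in Eb major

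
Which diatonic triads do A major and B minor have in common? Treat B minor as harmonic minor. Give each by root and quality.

Bm

Triads in A major: A (I), Bm (ii), C#m (iii), D (IV), E (V), F#m (vi), G#dim (vii°).
Triads in B minor (harmonic minor): Bm (i), C#dim (ii°), Daug (III+), Em (iv), F# (V), G (VI), A#dim (vii°).
Shared triads with their functions: Bm (ii in A major, i in B minor).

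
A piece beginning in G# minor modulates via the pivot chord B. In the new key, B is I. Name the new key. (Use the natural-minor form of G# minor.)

The numeral I denotes a major triad on scale degree 1. With B on degree 1, the tonic of the new key is B.
Degree 1 carries a major triad in major keys, so the destination is B major.
Check: the diatonic triads of B major are B (I), C#m (ii), D#m (iii), E (IV), F# (V), G#m (vi), A#dim (vii°) — B is indeed I.

B major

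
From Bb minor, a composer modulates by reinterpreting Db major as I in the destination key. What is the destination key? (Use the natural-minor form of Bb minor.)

The numeral I denotes a major triad on scale degree 1. With Db on degree 1, the tonic of the new key is Db.
Degree 1 carries a major triad in major keys, so the destination is Db major.
Check: the diatonic triads of Db major are Db (I), Ebm (ii), Fm (iii), Gb (IV), Ab (V), Bbm (vi), Cdim (vii°) — Db major is indeed I.

Db major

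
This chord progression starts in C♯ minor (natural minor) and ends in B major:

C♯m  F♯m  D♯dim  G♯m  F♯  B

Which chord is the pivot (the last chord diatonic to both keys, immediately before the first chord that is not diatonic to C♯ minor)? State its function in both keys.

G♯m — v in C♯ minor, vi in B major

Chords diatonic to C♯ minor: C♯m, D♯dim, E, F♯m, G♯m, A, B.
Reading the progression, the first chord not in that set is F♯, so the modulation leaves C♯ minor there.
The chord immediately before F♯ is G♯m, which is diatonic to both keys: v in C♯ minor and vi in B major.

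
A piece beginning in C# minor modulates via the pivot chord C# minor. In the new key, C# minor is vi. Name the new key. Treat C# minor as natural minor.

E major

The numeral vi denotes a minor triad on scale degree 6. With C# on degree 6, the tonic of the new key is E.
Degree 6 carries a minor triad in major keys, so the destination is E major.
Check: the diatonic triads of E major are E (I), F#m (ii), G#m (iii), A (IV), B (V), C#m (vi), D#dim (vii°) — C# minor is indeed vi.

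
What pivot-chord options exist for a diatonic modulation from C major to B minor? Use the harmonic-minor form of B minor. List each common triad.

Triads in C major: C major (I), D minor (ii), E minor (iii), F major (IV), G major (V), A minor (vi), B diminished (vii°).
Triads in B minor (harmonic minor): B minor (i), C# diminished (ii°), D augmented (III+), E minor (iv), F# major (V), G major (VI), A# diminished (vii°).
Shared triads with their functions: E minor (iii in C major, iv in B minor); G major (V in C major, VI in B minor).

Em, G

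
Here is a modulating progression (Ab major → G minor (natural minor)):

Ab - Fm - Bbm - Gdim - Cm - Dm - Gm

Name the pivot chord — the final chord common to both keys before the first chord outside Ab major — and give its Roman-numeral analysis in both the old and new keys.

Chords diatonic to Ab major: Ab, Bbm, Cm, Db, Eb, Fm, Gdim.
Reading the progression, the first chord not in that set is Dm, so the modulation leaves Ab major there.
The chord immediately before Dm is Cm, which is diatonic to both keys: iii in Ab major and iv in G minor.

Cm — iii in Ab major, iv in G minor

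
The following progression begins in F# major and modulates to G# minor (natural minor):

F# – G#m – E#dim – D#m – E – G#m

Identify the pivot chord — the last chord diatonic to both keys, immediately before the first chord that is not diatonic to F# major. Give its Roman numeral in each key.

Chords diatonic to F# major: F#, G#m, A#m, B, C#, D#m, E#dim.
Reading the progression, the first chord not in that set is E, so the modulation leaves F# major there.
The chord immediately before E is D#m, which is diatonic to both keys: vi in F# major and v in G# minor.

D#m — vi in F# major, v in G# minor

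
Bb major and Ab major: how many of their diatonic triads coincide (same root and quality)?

2

Diatonic triads of Bb major: Bb (I), Cm (ii), Dm (iii), Eb (IV), F (V), Gm (vi), Adim (vii°).
Diatonic triads of Ab major: Ab (I), Bbm (ii), Cm (iii), Db (IV), Eb (V), Fm (vi), Gdim (vii°).
Matching root and quality in both lists: Cm, Eb.
That gives 2 common triads.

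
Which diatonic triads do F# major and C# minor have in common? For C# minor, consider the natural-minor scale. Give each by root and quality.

G#m, B

Triads in F# major: F# (I), G#m (ii), A#m (iii), B (IV), C# (V), D#m (vi), E#dim (vii°).
Triads in C# minor (natural minor): C#m (i), D#dim (ii°), E (III), F#m (iv), G#m (v), A (VI), B (VII).
Shared triads with their functions: G#m (ii in F# major, v in C# minor); B (IV in F# major, VII in C# minor).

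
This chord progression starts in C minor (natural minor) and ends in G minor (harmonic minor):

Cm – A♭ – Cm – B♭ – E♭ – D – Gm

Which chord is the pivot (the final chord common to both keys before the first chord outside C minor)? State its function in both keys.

E♭ — III in C minor, VI in G minor

Chords diatonic to C minor: Cm, Ddim, E♭, Fm, Gm, A♭, B♭.
Reading the progression, the first chord not in that set is D, so the modulation leaves C minor there.
The chord immediately before D is E♭, which is diatonic to both keys: III in C minor and VI in G minor.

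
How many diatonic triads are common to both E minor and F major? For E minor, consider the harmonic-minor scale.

2

Diatonic triads of E minor (harmonic minor): E minor (i), F# diminished (ii°), G augmented (III+), A minor (iv), B major (V), C major (VI), D# diminished (vii°).
Diatonic triads of F major: F major (I), G minor (ii), A minor (iii), Bb major (IV), C major (V), D minor (vi), E diminished (vii°).
Matching root and quality in both lists: A minor, C major.
That gives 2 common triads.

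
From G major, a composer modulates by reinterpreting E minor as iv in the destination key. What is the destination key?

B minor

The numeral iv denotes a minor triad on scale degree 4. With E on degree 4, the tonic of the new key is B.
Degree 4 carries a minor triad in minor keys, so the destination is B minor.
Check: the diatonic triads of B minor (natural minor) are Bm (i), C♯dim (ii°), D (III), Em (iv), F♯m (v), G (VI), A (VII) — E minor is indeed iv.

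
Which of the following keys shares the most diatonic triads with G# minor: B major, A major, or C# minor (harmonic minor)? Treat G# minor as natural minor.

B major

Triads of G# minor (natural minor): G#m (i), A#dim (ii°), B (III), C#m (iv), D#m (v), E (VI), F# (VII).
B major shares 7: G#m, A#dim, B, C#m, D#m, E, F#.
A major shares 2: C#m, E.
C# minor (harmonic minor) shares 1: C#m.
The most common triads (7) are shared with B major.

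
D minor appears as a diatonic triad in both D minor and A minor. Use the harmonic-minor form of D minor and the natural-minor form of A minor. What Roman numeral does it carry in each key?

The scale of D minor (harmonic minor) is D E F G A B♭ C♯; D is degree 1, and the triad built there (D-F-A) is minor, so it is i.
The scale of A minor (natural minor) is A B C D E F G; D is degree 4, and the triad built there (D-F-A) is minor, so it is iv.

i in D minor; iv in A minor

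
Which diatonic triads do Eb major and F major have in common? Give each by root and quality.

Triads in Eb major: Eb (I), Fm (ii), Gm (iii), Ab (IV), Bb (V), Cm (vi), Ddim (vii°).
Triads in F major: F (I), Gm (ii), Am (iii), Bb (IV), C (V), Dm (vi), Edim (vii°).
Shared triads with their functions: Gm (iii in Eb major, ii in F major); Bb (V in Eb major, IV in F major).

Gm, Bb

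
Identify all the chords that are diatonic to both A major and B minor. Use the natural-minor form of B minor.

Triads in A major: A (I), Bm (ii), C#m (iii), D (IV), E (V), F#m (vi), G#dim (vii°).
Triads in B minor (natural minor): Bm (i), C#dim (ii°), D (III), Em (iv), F#m (v), G (VI), A (VII).
Shared triads with their functions: A (I in A major, VII in B minor); Bm (ii in A major, i in B minor); D (IV in A major, III in B minor); F#m (vi in A major, v in B minor).

A, Bm, D, F#m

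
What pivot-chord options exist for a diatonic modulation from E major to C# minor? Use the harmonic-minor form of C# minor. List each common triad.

Triads in E major: E major (I), F# minor (ii), G# minor (iii), A major (IV), B major (V), C# minor (vi), D# diminished (vii°).
Triads in C# minor (harmonic minor): C# minor (i), D# diminished (ii°), E augmented (III+), F# minor (iv), G# major (V), A major (VI), B# diminished (vii°).
Shared triads with their functions: F# minor (ii in E major, iv in C# minor); A major (IV in E major, VI in C# minor); C# minor (vi in E major, i in C# minor); D# diminished (vii° in E major, ii° in C# minor).

F#m, A, C#m, D#dim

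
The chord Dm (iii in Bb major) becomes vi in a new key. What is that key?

F major

The numeral vi denotes a minor triad on scale degree 6. With D on degree 6, the tonic of the new key is F.
Degree 6 carries a minor triad in major keys, so the destination is F major.
Check: the diatonic triads of F major are F (I), Gm (ii), Am (iii), Bb (IV), C (V), Dm (vi), Edim (vii°) — Dm is indeed vi.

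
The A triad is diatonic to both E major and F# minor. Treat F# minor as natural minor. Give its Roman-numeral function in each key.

The scale of E major is E F# G# A B C# D#; A is degree 4, and the triad built there (A-C#-E) is major, so it is IV.
The scale of F# minor (natural minor) is F# G# A B C# D E; A is degree 3, and the triad built there (A-C#-E) is major, so it is III.

IV in E major; III in F# minor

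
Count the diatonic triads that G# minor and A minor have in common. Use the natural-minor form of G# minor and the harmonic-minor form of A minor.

Diatonic triads of G# minor (natural minor): G# minor (i), A# diminished (ii°), B major (III), C# minor (iv), D# minor (v), E major (VI), F# major (VII).
Diatonic triads of A minor (harmonic minor): A minor (i), B diminished (ii°), C augmented (III+), D minor (iv), E major (V), F major (VI), G# diminished (vii°).
Matching root and quality in both lists: E major.
That gives 1 common triad.

1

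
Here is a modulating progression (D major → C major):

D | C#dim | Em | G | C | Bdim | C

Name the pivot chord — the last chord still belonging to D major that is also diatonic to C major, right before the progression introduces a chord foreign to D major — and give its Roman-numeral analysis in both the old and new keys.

G — IV in D major, V in C major

Chords diatonic to D major: D, Em, F#m, G, A, Bm, C#dim.
Reading the progression, the first chord not in that set is C, so the modulation leaves D major there.
The chord immediately before C is G, which is diatonic to both keys: IV in D major and V in C major.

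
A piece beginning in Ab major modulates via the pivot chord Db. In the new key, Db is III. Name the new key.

Bb minor

The numeral III denotes a major triad on scale degree 3. With Db on degree 3, the tonic of the new key is Bb.
Degree 3 carries a major triad in natural-minor keys, so the destination is Bb minor.
Check: the diatonic triads of Bb minor (natural minor) are Bbm (i), Cdim (ii°), Db (III), Ebm (iv), Fm (v), Gb (VI), Ab (VII) — Db is indeed III.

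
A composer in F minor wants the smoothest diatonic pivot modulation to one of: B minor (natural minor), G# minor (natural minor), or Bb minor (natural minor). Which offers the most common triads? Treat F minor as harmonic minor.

Triads of F minor (harmonic minor): F minor (i), G diminished (ii°), Ab augmented (III+), Bb minor (iv), C major (V), Db major (VI), E diminished (vii°).
B minor (natural minor) shares 0: none.
G# minor (natural minor) shares 0: none.
Bb minor (natural minor) shares 3: Fm, Bbm, Db.
The most common triads (3) are shared with Bb minor.

Bb minor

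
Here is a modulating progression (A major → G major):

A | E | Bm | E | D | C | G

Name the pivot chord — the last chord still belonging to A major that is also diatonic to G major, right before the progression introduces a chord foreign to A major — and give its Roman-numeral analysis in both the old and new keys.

D — IV in A major, V in G major

Chords diatonic to A major: A, Bm, C#m, D, E, F#m, G#dim.
Reading the progression, the first chord not in that set is C, so the modulation leaves A major there.
The chord immediately before C is D, which is diatonic to both keys: IV in A major and V in G major.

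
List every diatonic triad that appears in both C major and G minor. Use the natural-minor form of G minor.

Triads in C major: C (I), Dm (ii), Em (iii), F (IV), G (V), Am (vi), Bdim (vii°).
Triads in G minor (natural minor): Gm (i), Adim (ii°), B♭ (III), Cm (iv), Dm (v), E♭ (VI), F (VII).
Shared triads with their functions: Dm (ii in C major, v in G minor); F (IV in C major, VII in G minor).

Dm, F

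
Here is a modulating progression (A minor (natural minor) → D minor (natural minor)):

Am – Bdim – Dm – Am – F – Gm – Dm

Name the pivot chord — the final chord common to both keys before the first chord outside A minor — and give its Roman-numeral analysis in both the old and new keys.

F — VI in A minor, III in D minor

Chords diatonic to A minor: Am, Bdim, C, Dm, Em, F, G.
Reading the progression, the first chord not in that set is Gm, so the modulation leaves A minor there.
The chord immediately before Gm is F, which is diatonic to both keys: VI in A minor and III in D minor.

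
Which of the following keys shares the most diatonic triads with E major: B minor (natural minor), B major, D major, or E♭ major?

Triads of E major: E (I), F♯m (ii), G♯m (iii), A (IV), B (V), C♯m (vi), D♯dim (vii°).
B minor (natural minor) shares 2: F♯m, A.
B major shares 4: E, G♯m, B, C♯m.
D major shares 2: F♯m, A.
E♭ major shares 0: none.
The most common triads (4) are shared with B major.

B major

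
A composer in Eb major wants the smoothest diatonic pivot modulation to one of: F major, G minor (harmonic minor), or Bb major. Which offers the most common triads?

Triads of Eb major: Eb major (I), F minor (ii), G minor (iii), Ab major (IV), Bb major (V), C minor (vi), D diminished (vii°).
F major shares 2: Gm, Bb.
G minor (harmonic minor) shares 3: Eb, Gm, Cm.
Bb major shares 4: Eb, Gm, Bb, Cm.
The most common triads (4) are shared with Bb major.

Bb major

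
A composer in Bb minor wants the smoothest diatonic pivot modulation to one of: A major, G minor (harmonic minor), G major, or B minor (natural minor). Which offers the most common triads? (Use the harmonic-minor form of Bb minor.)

Triads of Bb minor (harmonic minor): Bb minor (i), C diminished (ii°), Db augmented (III+), Eb minor (iv), F major (V), Gb major (VI), A diminished (vii°).
A major shares 0: none.
G minor (harmonic minor) shares 1: Adim.
G major shares 0: none.
B minor (natural minor) shares 0: none.
The most common triads (1) are shared with G minor.

G minor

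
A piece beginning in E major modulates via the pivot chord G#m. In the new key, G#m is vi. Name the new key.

B major

The numeral vi denotes a minor triad on scale degree 6. With G# on degree 6, the tonic of the new key is B.
Degree 6 carries a minor triad in major keys, so the destination is B major.
Check: the diatonic triads of B major are B (I), C#m (ii), D#m (iii), E (IV), F# (V), G#m (vi), A#dim (vii°) — G#m is indeed vi.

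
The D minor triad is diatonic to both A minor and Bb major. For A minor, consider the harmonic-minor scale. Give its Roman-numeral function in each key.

iv in A minor; iii in Bb major

The scale of A minor (harmonic minor) is A B C D E F G#; D is degree 4, and the triad built there (D-F-A) is minor, so it is iv.
The scale of Bb major is Bb C D Eb F G A; D is degree 3, and the triad built there (D-F-A) is minor, so it is iii.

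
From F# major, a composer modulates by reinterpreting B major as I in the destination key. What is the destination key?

B major

The numeral I denotes a major triad on scale degree 1. With B on degree 1, the tonic of the new key is B.
Degree 1 carries a major triad in major keys, so the destination is B major.
Check: the diatonic triads of B major are B (I), C#m (ii), D#m (iii), E (IV), F# (V), G#m (vi), A#dim (vii°) — B major is indeed I.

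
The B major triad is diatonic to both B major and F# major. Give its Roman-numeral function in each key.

I in B major; IV in F# major

The scale of B major is B C# D# E F# G# A#; B is degree 1, and the triad built there (B-D#-F#) is major, so it is I.
The scale of F# major is F# G# A# B C# D# E#; B is degree 4, and the triad built there (B-D#-F#) is major, so it is IV.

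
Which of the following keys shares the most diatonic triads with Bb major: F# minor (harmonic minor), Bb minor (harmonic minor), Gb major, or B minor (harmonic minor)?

Triads of Bb major: Bb (I), Cm (ii), Dm (iii), Eb (IV), F (V), Gm (vi), Adim (vii°).
F# minor (harmonic minor) shares 0: none.
Bb minor (harmonic minor) shares 2: F, Adim.
Gb major shares 0: none.
B minor (harmonic minor) shares 0: none.
The most common triads (2) are shared with Bb minor.

Bb minor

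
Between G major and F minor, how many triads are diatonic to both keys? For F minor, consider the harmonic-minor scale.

1

Diatonic triads of G major: G (I), Am (ii), Bm (iii), C (IV), D (V), Em (vi), F♯dim (vii°).
Diatonic triads of F minor (harmonic minor): Fm (i), Gdim (ii°), A♭aug (III+), B♭m (iv), C (V), D♭ (VI), Edim (vii°).
Matching root and quality in both lists: C.
That gives 1 common triad.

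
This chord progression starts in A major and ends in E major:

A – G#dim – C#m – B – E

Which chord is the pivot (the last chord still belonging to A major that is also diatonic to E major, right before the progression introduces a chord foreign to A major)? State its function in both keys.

Chords diatonic to A major: A, Bm, C#m, D, E, F#m, G#dim.
Reading the progression, the first chord not in that set is B, so the modulation leaves A major there.
The chord immediately before B is C#m, which is diatonic to both keys: iii in A major and vi in E major.

C#m — iii in A major, vi in E major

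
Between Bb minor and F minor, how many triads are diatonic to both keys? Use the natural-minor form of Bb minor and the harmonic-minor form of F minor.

Diatonic triads of Bb minor (natural minor): Bbm (i), Cdim (ii°), Db (III), Ebm (iv), Fm (v), Gb (VI), Ab (VII).
Diatonic triads of F minor (harmonic minor): Fm (i), Gdim (ii°), Abaug (III+), Bbm (iv), C (V), Db (VI), Edim (vii°).
Matching root and quality in both lists: Bbm, Db, Fm.
That gives 3 common triads.

3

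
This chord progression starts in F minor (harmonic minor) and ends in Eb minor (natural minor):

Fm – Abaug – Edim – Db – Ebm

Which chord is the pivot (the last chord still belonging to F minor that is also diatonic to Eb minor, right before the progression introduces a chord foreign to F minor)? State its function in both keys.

Db — VI in F minor, VII in Eb minor

Chords diatonic to F minor: Fm, Gdim, Abaug, Bbm, C, Db, Edim.
Reading the progression, the first chord not in that set is Ebm, so the modulation leaves F minor there.
The chord immediately before Ebm is Db, which is diatonic to both keys: VI in F minor and VII in Eb minor.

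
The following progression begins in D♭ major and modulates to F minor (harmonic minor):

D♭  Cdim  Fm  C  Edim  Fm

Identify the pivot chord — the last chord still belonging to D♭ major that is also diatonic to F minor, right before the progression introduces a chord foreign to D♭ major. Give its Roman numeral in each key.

Fm — iii in D♭ major, i in F minor

Chords diatonic to D♭ major: D♭, E♭m, Fm, G♭, A♭, B♭m, Cdim.
Reading the progression, the first chord not in that set is C, so the modulation leaves D♭ major there.
The chord immediately before C is Fm, which is diatonic to both keys: iii in D♭ major and i in F minor.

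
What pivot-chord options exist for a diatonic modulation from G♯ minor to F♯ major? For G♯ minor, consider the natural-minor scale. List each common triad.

Triads in G♯ minor (natural minor): G♯m (i), A♯dim (ii°), B (III), C♯m (iv), D♯m (v), E (VI), F♯ (VII).
Triads in F♯ major: F♯ (I), G♯m (ii), A♯m (iii), B (IV), C♯ (V), D♯m (vi), E♯dim (vii°).
Shared triads with their functions: G♯m (i in G♯ minor, ii in F♯ major); B (III in G♯ minor, IV in F♯ major); D♯m (v in G♯ minor, vi in F♯ major); F♯ (VII in G♯ minor, I in F♯ major).

G♯m, B, D♯m, F♯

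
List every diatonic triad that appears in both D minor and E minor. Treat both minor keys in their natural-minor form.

Am, C

Triads in D minor (natural minor): Dm (i), Edim (ii°), F (III), Gm (iv), Am (v), Bb (VI), C (VII).
Triads in E minor (natural minor): Em (i), F#dim (ii°), G (III), Am (iv), Bm (v), C (VI), D (VII).
Shared triads with their functions: Am (v in D minor, iv in E minor); C (VII in D minor, VI in E minor).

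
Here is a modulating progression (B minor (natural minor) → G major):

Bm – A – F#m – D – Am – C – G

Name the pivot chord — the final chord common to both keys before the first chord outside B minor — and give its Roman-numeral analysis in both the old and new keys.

Chords diatonic to B minor: Bm, C#dim, D, Em, F#m, G, A.
Reading the progression, the first chord not in that set is Am, so the modulation leaves B minor there.
The chord immediately before Am is D, which is diatonic to both keys: III in B minor and V in G major.

D — III in B minor, V in G major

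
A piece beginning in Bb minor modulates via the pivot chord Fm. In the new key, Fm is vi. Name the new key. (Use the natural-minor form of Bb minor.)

Ab major

The numeral vi denotes a minor triad on scale degree 6. With F on degree 6, the tonic of the new key is Ab.
Degree 6 carries a minor triad in major keys, so the destination is Ab major.
Check: the diatonic triads of Ab major are Ab (I), Bbm (ii), Cm (iii), Db (IV), Eb (V), Fm (vi), Gdim (vii°) — Fm is indeed vi.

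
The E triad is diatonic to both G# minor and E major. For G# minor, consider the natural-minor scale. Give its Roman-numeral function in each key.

VI in G# minor; I in E major

The scale of G# minor (natural minor) is G# A# B C# D# E F#; E is degree 6, and the triad built there (E-G#-B) is major, so it is VI.
The scale of E major is E F# G# A B C# D#; E is degree 1, and the triad built there (E-G#-B) is major, so it is I.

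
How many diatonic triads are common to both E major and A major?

4

Diatonic triads of E major: E major (I), F# minor (ii), G# minor (iii), A major (IV), B major (V), C# minor (vi), D# diminished (vii°).
Diatonic triads of A major: A major (I), B minor (ii), C# minor (iii), D major (IV), E major (V), F# minor (vi), G# diminished (vii°).
Matching root and quality in both lists: E major, F# minor, A major, C# minor.
That gives 4 common triads.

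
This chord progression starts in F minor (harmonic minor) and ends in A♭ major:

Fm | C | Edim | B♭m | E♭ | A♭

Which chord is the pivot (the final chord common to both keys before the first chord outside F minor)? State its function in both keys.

B♭m — iv in F minor, ii in A♭ major

Chords diatonic to F minor: Fm, Gdim, A♭aug, B♭m, C, D♭, Edim.
Reading the progression, the first chord not in that set is E♭, so the modulation leaves F minor there.
The chord immediately before E♭ is B♭m, which is diatonic to both keys: iv in F minor and ii in A♭ major.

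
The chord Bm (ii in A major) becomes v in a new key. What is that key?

The numeral v denotes a minor triad on scale degree 5. With B on degree 5, the tonic of the new key is E.
Degree 5 carries a minor triad in natural-minor keys, so the destination is E minor.
Check: the diatonic triads of E minor (natural minor) are Em (i), F#dim (ii°), G (III), Am (iv), Bm (v), C (VI), D (VII) — Bm is indeed v.

E minor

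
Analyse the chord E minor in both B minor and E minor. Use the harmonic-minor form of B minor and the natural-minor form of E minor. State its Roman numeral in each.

iv in B minor; i in E minor

The scale of B minor (harmonic minor) is B C# D E F# G A#; E is degree 4, and the triad built there (E-G-B) is minor, so it is iv.
The scale of E minor (natural minor) is E F# G A B C D; E is degree 1, and the triad built there (E-G-B) is minor, so it is i.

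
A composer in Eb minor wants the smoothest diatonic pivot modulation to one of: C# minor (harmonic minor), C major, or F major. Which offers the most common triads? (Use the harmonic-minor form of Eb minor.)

Triads of Eb minor (harmonic minor): Eb minor (i), F diminished (ii°), Gb augmented (III+), Ab minor (iv), Bb major (V), Cb major (VI), D diminished (vii°).
C# minor (harmonic minor) shares 0: none.
C major shares 0: none.
F major shares 1: Bb.
The most common triads (1) are shared with F major.

F major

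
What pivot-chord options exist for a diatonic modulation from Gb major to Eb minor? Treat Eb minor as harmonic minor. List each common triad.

Abm, Cb, Ebm, Fdim

Triads in Gb major: Gb (I), Abm (ii), Bbm (iii), Cb (IV), Db (V), Ebm (vi), Fdim (vii°).
Triads in Eb minor (harmonic minor): Ebm (i), Fdim (ii°), Gbaug (III+), Abm (iv), Bb (V), Cb (VI), Ddim (vii°).
Shared triads with their functions: Abm (ii in Gb major, iv in Eb minor); Cb (IV in Gb major, VI in Eb minor); Ebm (vi in Gb major, i in Eb minor); Fdim (vii° in Gb major, ii° in Eb minor).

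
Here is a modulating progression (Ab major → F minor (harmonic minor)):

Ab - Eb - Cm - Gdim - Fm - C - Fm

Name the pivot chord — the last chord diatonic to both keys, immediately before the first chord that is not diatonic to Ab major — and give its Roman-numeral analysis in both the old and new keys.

Fm — vi in Ab major, i in F minor

Chords diatonic to Ab major: Ab, Bbm, Cm, Db, Eb, Fm, Gdim.
Reading the progression, the first chord not in that set is C, so the modulation leaves Ab major there.
The chord immediately before C is Fm, which is diatonic to both keys: vi in Ab major and i in F minor.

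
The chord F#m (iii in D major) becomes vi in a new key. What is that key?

A major

The numeral vi denotes a minor triad on scale degree 6. With F# on degree 6, the tonic of the new key is A.
Degree 6 carries a minor triad in major keys, so the destination is A major.
Check: the diatonic triads of A major are A (I), Bm (ii), C#m (iii), D (IV), E (V), F#m (vi), G#dim (vii°) — F#m is indeed vi.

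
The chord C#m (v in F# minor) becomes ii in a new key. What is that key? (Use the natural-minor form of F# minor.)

B major

The numeral ii denotes a minor triad on scale degree 2. With C# on degree 2, the tonic of the new key is B.
Degree 2 carries a minor triad in major keys, so the destination is B major.
Check: the diatonic triads of B major are B (I), C#m (ii), D#m (iii), E (IV), F# (V), G#m (vi), A#dim (vii°) — C#m is indeed ii.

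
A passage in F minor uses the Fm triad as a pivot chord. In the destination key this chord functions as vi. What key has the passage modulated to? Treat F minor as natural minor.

The numeral vi denotes a minor triad on scale degree 6. With F on degree 6, the tonic of the new key is Ab.
Degree 6 carries a minor triad in major keys, so the destination is Ab major.
Check: the diatonic triads of Ab major are Ab (I), Bbm (ii), Cm (iii), Db (IV), Eb (V), Fm (vi), Gdim (vii°) — Fm is indeed vi.

Ab major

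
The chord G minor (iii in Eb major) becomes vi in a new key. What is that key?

The numeral vi denotes a minor triad on scale degree 6. With G on degree 6, the tonic of the new key is Bb.
Degree 6 carries a minor triad in major keys, so the destination is Bb major.
Check: the diatonic triads of Bb major are Bb (I), Cm (ii), Dm (iii), Eb (IV), F (V), Gm (vi), Adim (vii°) — G minor is indeed vi.

Bb major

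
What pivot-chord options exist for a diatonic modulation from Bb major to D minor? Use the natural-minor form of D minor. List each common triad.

Triads in Bb major: Bb (I), Cm (ii), Dm (iii), Eb (IV), F (V), Gm (vi), Adim (vii°).
Triads in D minor (natural minor): Dm (i), Edim (ii°), F (III), Gm (iv), Am (v), Bb (VI), C (VII).
Shared triads with their functions: Bb (I in Bb major, VI in D minor); Dm (iii in Bb major, i in D minor); F (V in Bb major, III in D minor); Gm (vi in Bb major, iv in D minor).

Bb, Dm, F, Gm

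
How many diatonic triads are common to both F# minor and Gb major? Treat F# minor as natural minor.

0

Diatonic triads of F# minor (natural minor): F#m (i), G#dim (ii°), A (III), Bm (iv), C#m (v), D (VI), E (VII).
Diatonic triads of Gb major: Gb (I), Abm (ii), Bbm (iii), Cb (IV), Db (V), Ebm (vi), Fdim (vii°).
No triad has the same root and quality in both keys.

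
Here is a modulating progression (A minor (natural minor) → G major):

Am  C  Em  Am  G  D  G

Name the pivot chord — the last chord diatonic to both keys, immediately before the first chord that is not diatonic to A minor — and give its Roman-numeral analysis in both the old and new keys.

G — VII in A minor, I in G major

Chords diatonic to A minor: Am, Bdim, C, Dm, Em, F, G.
Reading the progression, the first chord not in that set is D, so the modulation leaves A minor there.
The chord immediately before D is G, which is diatonic to both keys: VII in A minor and I in G major.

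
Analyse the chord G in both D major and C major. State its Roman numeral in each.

The scale of D major is D E F# G A B C#; G is degree 4, and the triad built there (G-B-D) is major, so it is IV.
The scale of C major is C D E F G A B; G is degree 5, and the triad built there (G-B-D) is major, so it is V.

IV in D major; V in C major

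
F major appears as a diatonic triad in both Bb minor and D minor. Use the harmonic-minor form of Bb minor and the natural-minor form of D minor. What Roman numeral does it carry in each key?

V in Bb minor; III in D minor

The scale of Bb minor (harmonic minor) is Bb C Db Eb F Gb A; F is degree 5, and the triad built there (F-A-C) is major, so it is V.
The scale of D minor (natural minor) is D E F G A Bb C; F is degree 3, and the triad built there (F-A-C) is major, so it is III.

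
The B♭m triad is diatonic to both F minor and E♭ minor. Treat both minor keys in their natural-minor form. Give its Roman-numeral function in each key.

The scale of F minor (natural minor) is F G A♭ B♭ C D♭ E♭; B♭ is degree 4, and the triad built there (B♭-D♭-F) is minor, so it is iv.
The scale of E♭ minor (natural minor) is E♭ F G♭ A♭ B♭ C♭ D♭; B♭ is degree 5, and the triad built there (B♭-D♭-F) is minor, so it is v.

iv in F minor; v in E♭ minor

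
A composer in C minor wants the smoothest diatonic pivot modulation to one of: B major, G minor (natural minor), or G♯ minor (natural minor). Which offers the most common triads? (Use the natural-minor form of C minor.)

G minor

Triads of C minor (natural minor): C minor (i), D diminished (ii°), E♭ major (III), F minor (iv), G minor (v), A♭ major (VI), B♭ major (VII).
B major shares 0: none.
G minor (natural minor) shares 4: Cm, E♭, Gm, B♭.
G♯ minor (natural minor) shares 0: none.
The most common triads (4) are shared with G minor.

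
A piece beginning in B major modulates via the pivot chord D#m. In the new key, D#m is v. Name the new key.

G# minor

The numeral v denotes a minor triad on scale degree 5. With D# on degree 5, the tonic of the new key is G#.
Degree 5 carries a minor triad in natural-minor keys, so the destination is G# minor.
Check: the diatonic triads of G# minor (natural minor) are G#m (i), A#dim (ii°), B (III), C#m (iv), D#m (v), E (VI), F# (VII) — D#m is indeed v.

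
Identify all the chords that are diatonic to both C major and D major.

Triads in C major: C (I), Dm (ii), Em (iii), F (IV), G (V), Am (vi), Bdim (vii°).
Triads in D major: D (I), Em (ii), F#m (iii), G (IV), A (V), Bm (vi), C#dim (vii°).
Shared triads with their functions: Em (iii in C major, ii in D major); G (V in C major, IV in D major).

Em, G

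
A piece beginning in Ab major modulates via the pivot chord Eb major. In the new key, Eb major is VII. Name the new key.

F minor

The numeral VII denotes a major triad on scale degree 7. With Eb on degree 7, the tonic of the new key is F.
Degree 7 carries a major triad in natural-minor keys, so the destination is F minor.
Check: the diatonic triads of F minor (natural minor) are Fm (i), Gdim (ii°), Ab (III), Bbm (iv), Cm (v), Db (VI), Eb (VII) — Eb major is indeed VII.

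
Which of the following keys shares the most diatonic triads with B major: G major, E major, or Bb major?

Triads of B major: B (I), C#m (ii), D#m (iii), E (IV), F# (V), G#m (vi), A#dim (vii°).
G major shares 0: none.
E major shares 4: B, C#m, E, G#m.
Bb major shares 0: none.
The most common triads (4) are shared with E major.

E major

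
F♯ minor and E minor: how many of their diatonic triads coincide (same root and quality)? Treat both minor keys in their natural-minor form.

Diatonic triads of F♯ minor (natural minor): F♯m (i), G♯dim (ii°), A (III), Bm (iv), C♯m (v), D (VI), E (VII).
Diatonic triads of E minor (natural minor): Em (i), F♯dim (ii°), G (III), Am (iv), Bm (v), C (VI), D (VII).
Matching root and quality in both lists: Bm, D.
That gives 2 common triads.

2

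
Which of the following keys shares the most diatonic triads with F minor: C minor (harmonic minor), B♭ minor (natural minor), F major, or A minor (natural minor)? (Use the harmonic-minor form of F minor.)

Triads of F minor (harmonic minor): F minor (i), G diminished (ii°), A♭ augmented (III+), B♭ minor (iv), C major (V), D♭ major (VI), E diminished (vii°).
C minor (harmonic minor) shares 1: Fm.
B♭ minor (natural minor) shares 3: Fm, B♭m, D♭.
F major shares 2: C, Edim.
A minor (natural minor) shares 1: C.
The most common triads (3) are shared with B♭ minor.

B♭ minor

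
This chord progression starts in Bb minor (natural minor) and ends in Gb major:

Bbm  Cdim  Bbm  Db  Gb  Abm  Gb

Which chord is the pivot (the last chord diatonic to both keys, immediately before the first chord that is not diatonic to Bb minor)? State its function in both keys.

Gb — VI in Bb minor, I in Gb major

Chords diatonic to Bb minor: Bbm, Cdim, Db, Ebm, Fm, Gb, Ab.
Reading the progression, the first chord not in that set is Abm, so the modulation leaves Bb minor there.
The chord immediately before Abm is Gb, which is diatonic to both keys: VI in Bb minor and I in Gb major.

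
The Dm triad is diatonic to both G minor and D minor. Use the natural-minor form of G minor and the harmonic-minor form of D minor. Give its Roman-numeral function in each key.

The scale of G minor (natural minor) is G A Bb C D Eb F; D is degree 5, and the triad built there (D-F-A) is minor, so it is v.
The scale of D minor (harmonic minor) is D E F G A Bb C#; D is degree 1, and the triad built there (D-F-A) is minor, so it is i.

v in G minor; i in D minor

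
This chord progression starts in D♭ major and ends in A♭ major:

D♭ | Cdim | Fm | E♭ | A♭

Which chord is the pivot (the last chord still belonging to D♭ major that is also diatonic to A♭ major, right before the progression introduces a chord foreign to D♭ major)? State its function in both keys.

Chords diatonic to D♭ major: D♭, E♭m, Fm, G♭, A♭, B♭m, Cdim.
Reading the progression, the first chord not in that set is E♭, so the modulation leaves D♭ major there.
The chord immediately before E♭ is Fm, which is diatonic to both keys: iii in D♭ major and vi in A♭ major.

Fm — iii in D♭ major, vi in A♭ major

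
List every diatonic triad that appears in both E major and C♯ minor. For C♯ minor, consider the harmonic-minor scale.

F♯m, A, C♯m, D♯dim

Triads in E major: E (I), F♯m (ii), G♯m (iii), A (IV), B (V), C♯m (vi), D♯dim (vii°).
Triads in C♯ minor (harmonic minor): C♯m (i), D♯dim (ii°), Eaug (III+), F♯m (iv), G♯ (V), A (VI), B♯dim (vii°).
Shared triads with their functions: F♯m (ii in E major, iv in C♯ minor); A (IV in E major, VI in C♯ minor); C♯m (vi in E major, i in C♯ minor); D♯dim (vii° in E major, ii° in C♯ minor).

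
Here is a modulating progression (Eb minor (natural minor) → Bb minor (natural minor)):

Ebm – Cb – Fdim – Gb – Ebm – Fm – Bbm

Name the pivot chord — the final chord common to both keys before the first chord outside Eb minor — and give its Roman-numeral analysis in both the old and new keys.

Chords diatonic to Eb minor: Ebm, Fdim, Gb, Abm, Bbm, Cb, Db.
Reading the progression, the first chord not in that set is Fm, so the modulation leaves Eb minor there.
The chord immediately before Fm is Ebm, which is diatonic to both keys: i in Eb minor and iv in Bb minor.

Ebm — i in Eb minor, iv in Bb minor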